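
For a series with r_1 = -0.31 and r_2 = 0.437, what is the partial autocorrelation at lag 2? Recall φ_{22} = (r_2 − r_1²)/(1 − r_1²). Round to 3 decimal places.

0.377

φ_{22} = (r_2 − r_1²) / (1 − r_1²)
r_1² = (-0.31)² = 0.0961
Numerator = 0.437 − 0.0961 = 0.3409; denominator = 1 − 0.0961 = 0.9039
φ_{22} = 0.3409 / 0.9039 = 0.377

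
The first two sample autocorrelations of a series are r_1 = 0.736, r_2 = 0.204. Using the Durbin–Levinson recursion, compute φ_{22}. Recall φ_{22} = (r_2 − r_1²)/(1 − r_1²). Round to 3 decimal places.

-0.737

φ_{22} = (r_2 − r_1²) / (1 − r_1²)
r_1² = (0.736)² = 0.541696
Numerator = 0.204 − 0.5417 = -0.3377; denominator = 1 − 0.5417 = 0.4583
φ_{22} = -0.3377 / 0.4583 = -0.737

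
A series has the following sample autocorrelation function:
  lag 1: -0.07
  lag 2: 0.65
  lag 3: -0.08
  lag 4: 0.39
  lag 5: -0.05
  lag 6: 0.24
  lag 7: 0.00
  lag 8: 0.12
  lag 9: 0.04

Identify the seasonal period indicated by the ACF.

2

The largest autocorrelation is r_2 = 0.65, with weaker echoes at lags 4 (0.39) and 6 (0.24); the remaining lags stay at or below 0.12.
The dominant spike at lag 2 indicates a seasonal period of 2.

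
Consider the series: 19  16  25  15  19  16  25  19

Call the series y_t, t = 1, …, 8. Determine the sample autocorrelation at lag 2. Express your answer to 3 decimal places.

0.229

Mean ȳ = (19 + 16 + 25 + 15 + 19 + 16 + 25 + 19)/8 = 19.2500
Deviations from mean: -0.2500, -3.2500, 5.7500, -4.2500, -0.2500, -3.2500, 5.7500, -0.2500
Numerator Σ_{t=1}^{6}(y_t−ȳ)(y_{t+2}−ȳ) = 24.1250
Denominator Σ(y_t−ȳ)² = 105.5000
r_2 = 24.1250 / 105.5000 = 0.229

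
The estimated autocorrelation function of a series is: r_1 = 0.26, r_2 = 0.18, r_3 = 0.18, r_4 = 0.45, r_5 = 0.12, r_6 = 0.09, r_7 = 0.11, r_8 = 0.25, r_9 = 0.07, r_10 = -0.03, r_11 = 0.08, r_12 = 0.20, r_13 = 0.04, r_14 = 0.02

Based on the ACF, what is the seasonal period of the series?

The largest autocorrelation is r_4 = 0.45; the remaining lags stay at or below 0.26. The elevated value at lag 1 (0.26), dropping to 0.18 at lag 2, reflects decaying short-term dependence rather than seasonality.
The dominant spike at lag 4 indicates a seasonal period of 4.

4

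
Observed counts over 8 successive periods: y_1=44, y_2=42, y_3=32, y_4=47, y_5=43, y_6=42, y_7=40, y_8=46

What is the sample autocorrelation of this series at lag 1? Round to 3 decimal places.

-0.353

Mean ȳ = (44 + 42 + 32 + 47 + 43 + 42 + 40 + 46)/8 = 42.0000
Σ(y_t−ȳ)(y_{t+1}−ȳ) = (0.0000) + (0.0000) + (-50.0000) + (5.0000) + (0.0000) + (0.0000) + (-8.0000) = -53.0000
Denominator Σ(y_t−ȳ)² = 150.0000
r_1 = -53.0000 / 150.0000 = -0.353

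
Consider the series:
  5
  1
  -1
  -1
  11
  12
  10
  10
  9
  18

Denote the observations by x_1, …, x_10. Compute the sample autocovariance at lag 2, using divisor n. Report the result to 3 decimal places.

5.808

Mean x̄ = (5 + 1 − 1 − 1 + 11 + 12 + 10 + 10 + 9 + 18)/10 = 7.4000
Σ_{t=1}^{8}(x_t−x̄)(x_{t+2}−x̄) = 58.0800
γ_2 = 58.0800 / 10 = 5.808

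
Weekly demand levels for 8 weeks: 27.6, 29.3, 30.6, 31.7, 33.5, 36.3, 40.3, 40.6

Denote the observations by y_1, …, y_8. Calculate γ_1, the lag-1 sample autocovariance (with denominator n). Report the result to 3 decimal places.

Mean ȳ = (27.6 + 29.3 + 30.6 + 31.7 + 33.5 + 36.3 + 40.3 + 40.6)/8 = 33.7375
Σ_{t=1}^{7}(y_t−ȳ)(y_{t+1}−ȳ) = 109.2773
γ_1 = 109.2773 / 8 = 13.660

13.660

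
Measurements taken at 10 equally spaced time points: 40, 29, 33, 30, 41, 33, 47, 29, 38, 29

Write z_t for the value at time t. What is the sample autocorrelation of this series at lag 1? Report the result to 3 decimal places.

Mean z̄ = (40 + 29 + 33 + 30 + 41 + 33 + 47 + 29 + 38 + 29)/10 = 34.9000
Numerator Σ_{t=1}^{9}(z_t−z̄)(z_{t+1}−z̄) = -182.0100
Denominator Σ(z_t−z̄)² = 354.9000
r_1 = -182.0100 / 354.9000 = -0.513

-0.513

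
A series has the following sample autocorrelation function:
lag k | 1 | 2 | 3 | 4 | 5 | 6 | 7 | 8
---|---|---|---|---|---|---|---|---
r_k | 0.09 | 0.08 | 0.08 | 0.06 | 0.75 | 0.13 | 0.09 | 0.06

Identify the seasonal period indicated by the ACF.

The largest autocorrelation is r_5 = 0.75; the remaining lags stay at or below 0.13.
The dominant spike at lag 5 indicates a seasonal period of 5.

5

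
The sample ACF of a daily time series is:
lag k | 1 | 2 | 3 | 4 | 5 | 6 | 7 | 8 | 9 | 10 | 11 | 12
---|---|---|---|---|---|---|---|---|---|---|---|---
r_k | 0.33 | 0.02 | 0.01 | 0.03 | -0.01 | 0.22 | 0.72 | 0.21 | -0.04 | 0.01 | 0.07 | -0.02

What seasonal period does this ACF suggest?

The largest autocorrelation is r_7 = 0.72; the remaining lags stay at or below 0.33. The elevated value at lag 1 (0.33), dropping to 0.02 at lag 2, reflects decaying short-term dependence rather than seasonality.
The dominant spike at lag 7 indicates a seasonal period of 7.

7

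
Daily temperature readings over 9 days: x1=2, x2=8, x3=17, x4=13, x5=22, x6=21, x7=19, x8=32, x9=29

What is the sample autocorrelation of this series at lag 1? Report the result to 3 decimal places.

0.465

Mean x̄ = (2 + 8 + 17 + 13 + 22 + 21 + 19 + 32 + 29)/9 = 18.1111
Numerator Σ_{t=1}^{8}(x_t−x̄)(x_{t+1}−x̄) = 337.3210
Denominator Σ(x_t−x̄)² = 724.8889
r_1 = 337.3210 / 724.8889 = 0.465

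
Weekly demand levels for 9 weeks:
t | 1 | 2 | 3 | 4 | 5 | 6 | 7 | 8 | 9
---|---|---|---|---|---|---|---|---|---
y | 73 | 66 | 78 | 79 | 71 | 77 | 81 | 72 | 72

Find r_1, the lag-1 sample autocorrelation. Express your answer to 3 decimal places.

Mean ȳ = (73 + 66 + 78 + 79 + 71 + 77 + 81 + 72 + 72)/9 = 74.3333
Numerator Σ_{t=1}^{8}(y_t−ȳ)(y_{t+1}−ȳ) = -19.1111
Denominator Σ(y_t−ȳ)² = 180.0000
r_1 = -19.1111 / 180.0000 = -0.106

-0.106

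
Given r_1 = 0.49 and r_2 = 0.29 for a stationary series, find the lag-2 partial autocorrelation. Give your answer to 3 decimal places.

φ_{22} = (r_2 − r_1²) / (1 − r_1²)
r_1² = (0.49)² = 0.2401
Numerator = 0.29 − 0.2401 = 0.0499; denominator = 1 − 0.2401 = 0.7599
φ_{22} = 0.0499 / 0.7599 = 0.066

0.066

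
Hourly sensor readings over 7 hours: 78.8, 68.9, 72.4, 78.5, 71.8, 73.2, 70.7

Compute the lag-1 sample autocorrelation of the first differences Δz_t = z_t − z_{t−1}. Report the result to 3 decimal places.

-0.333

First differences Δz: -9.9, 3.5, 6.1, -6.7, 1.4, -2.5
Mean of differences = -1.3500
Numerator Σ(Δz_t−Δz̄)(Δz_{t+1}−Δz̄) = -63.0675
Denominator Σ(Δz_t−Δz̄)² = 189.6350
r_1(Δz) = -63.0675 / 189.6350 = -0.333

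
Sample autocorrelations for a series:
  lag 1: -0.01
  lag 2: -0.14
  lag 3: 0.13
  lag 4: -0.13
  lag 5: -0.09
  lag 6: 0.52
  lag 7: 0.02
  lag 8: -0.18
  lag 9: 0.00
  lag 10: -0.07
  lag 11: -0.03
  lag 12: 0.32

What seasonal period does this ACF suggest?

The largest autocorrelation is r_6 = 0.52, with a weaker echo at lag 12 (0.32); the remaining lags stay at or below 0.13.
The dominant spike at lag 6 indicates a seasonal period of 6.

6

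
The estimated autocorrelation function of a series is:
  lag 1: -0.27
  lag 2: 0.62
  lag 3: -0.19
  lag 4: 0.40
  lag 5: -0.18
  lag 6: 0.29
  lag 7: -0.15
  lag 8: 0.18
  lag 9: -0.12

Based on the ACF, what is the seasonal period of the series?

The largest autocorrelation is r_2 = 0.62, with weaker echoes at lags 4 (0.40), 6 (0.29) and 8 (0.18); the remaining lags stay at or below -0.12.
The dominant spike at lag 2 indicates a seasonal period of 2.

2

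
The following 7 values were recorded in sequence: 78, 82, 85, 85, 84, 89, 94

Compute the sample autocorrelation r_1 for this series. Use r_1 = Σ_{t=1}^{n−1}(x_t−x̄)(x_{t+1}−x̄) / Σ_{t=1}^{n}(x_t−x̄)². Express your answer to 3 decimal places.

0.340

Mean x̄ = (78 + 82 + 85 + 85 + 84 + 89 + 94)/7 = 85.2857
Deviations from mean: -7.2857, -3.2857, -0.2857, -0.2857, -1.2857, 3.7143, 8.7143
Numerator Σ_{t=1}^{6}(x_t−x̄)(x_{t+1}−x̄) = 52.9184
Denominator Σ(x_t−x̄)² = 155.4286
r_1 = 52.9184 / 155.4286 = 0.340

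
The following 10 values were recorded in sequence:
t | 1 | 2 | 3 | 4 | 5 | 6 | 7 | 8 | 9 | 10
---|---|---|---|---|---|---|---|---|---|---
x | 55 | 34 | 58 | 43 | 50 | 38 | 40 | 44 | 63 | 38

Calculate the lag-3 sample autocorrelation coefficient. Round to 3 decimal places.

Mean x̄ = (55 + 34 + 58 + 43 + 50 + 38 + 40 + 44 + 63 + 38)/10 = 46.3000
Σ(x_t−x̄)(x_{t+3}−x̄) = (-28.7100) + (-45.5100) + (-97.1100) + (20.7900) + (-8.5100) + (-138.6100) + (52.2900) = -245.3700
Denominator Σ(x_t−x̄)² = 850.1000
r_3 = -245.3700 / 850.1000 = -0.289

-0.289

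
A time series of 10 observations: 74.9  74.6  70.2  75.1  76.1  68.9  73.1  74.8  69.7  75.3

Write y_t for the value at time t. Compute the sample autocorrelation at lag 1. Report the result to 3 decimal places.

Mean ȳ = (74.9 + 74.6 + 70.2 + 75.1 + 76.1 + 68.9 + 73.1 + 74.8 + 69.7 + 75.3)/10 = 73.2700
Numerator Σ_{t=1}^{9}(y_t−ȳ)(y_{t+1}−ȳ) = -26.9479
Denominator Σ(y_t−ȳ)² = 63.5410
r_1 = -26.9479 / 63.5410 = -0.424

-0.424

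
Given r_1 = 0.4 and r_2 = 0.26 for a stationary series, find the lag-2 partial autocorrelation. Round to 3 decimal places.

0.119

φ_{22} = (r_2 − r_1²) / (1 − r_1²)
r_1² = (0.4)² = 0.16
Numerator = 0.26 − 0.1600 = 0.1000; denominator = 1 − 0.1600 = 0.8400
φ_{22} = 0.1000 / 0.8400 = 0.119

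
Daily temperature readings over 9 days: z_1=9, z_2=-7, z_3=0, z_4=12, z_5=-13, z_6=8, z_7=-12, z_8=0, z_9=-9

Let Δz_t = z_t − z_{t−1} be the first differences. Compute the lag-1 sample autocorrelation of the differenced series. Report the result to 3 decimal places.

-0.767

First differences Δz: -16, 7, 12, -25, 21, -20, 12, -9
Mean of differences = -2.2500
Numerator Σ(Δz_t−Δz̄)(Δz_{t+1}−Δz̄) = -1610.3125
Denominator Σ(Δz_t−Δz̄)² = 2099.5000
r_1(Δz) = -1610.3125 / 2099.5000 = -0.767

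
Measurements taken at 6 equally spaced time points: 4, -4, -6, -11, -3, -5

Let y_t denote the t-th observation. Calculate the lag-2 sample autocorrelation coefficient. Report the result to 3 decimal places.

Mean ȳ = (4 − 4 − 6 − 11 − 3 − 5)/6 = -4.1667
Deviations from mean: 8.1667, 0.1667, -1.8333, -6.8333, 1.1667, -0.8333
Numerator Σ_{t=1}^{4}(y_t−ȳ)(y_{t+2}−ȳ) = -12.5556
Denominator Σ(y_t−ȳ)² = 118.8333
r_2 = -12.5556 / 118.8333 = -0.106

-0.106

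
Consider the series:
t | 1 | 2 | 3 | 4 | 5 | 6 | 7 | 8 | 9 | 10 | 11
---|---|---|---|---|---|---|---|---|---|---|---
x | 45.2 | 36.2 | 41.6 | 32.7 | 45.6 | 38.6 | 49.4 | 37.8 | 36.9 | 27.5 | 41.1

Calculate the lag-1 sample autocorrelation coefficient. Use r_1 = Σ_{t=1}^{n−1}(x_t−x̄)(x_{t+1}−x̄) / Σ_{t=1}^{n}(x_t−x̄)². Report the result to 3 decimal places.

Mean x̄ = (45.2 + 36.2 + 41.6 + 32.7 + 45.6 + 38.6 + 49.4 + 37.8 + 36.9 + 27.5 + 41.1)/11 = 39.3273
Numerator Σ_{t=1}^{10}(x_t−x̄)(x_{t+1}−x̄) = -97.9289
Denominator Σ(x_t−x̄)² = 385.9418
r_1 = -97.9289 / 385.9418 = -0.254

-0.254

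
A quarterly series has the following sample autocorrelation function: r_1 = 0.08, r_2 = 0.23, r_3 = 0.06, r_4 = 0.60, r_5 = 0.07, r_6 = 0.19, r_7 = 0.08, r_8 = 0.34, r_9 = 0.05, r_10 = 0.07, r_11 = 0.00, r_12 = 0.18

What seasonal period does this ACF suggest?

4

The largest autocorrelation is r_4 = 0.60, with a weaker echo at lag 8 (0.34); the remaining lags stay at or below 0.23.
The dominant spike at lag 4 indicates a seasonal period of 4.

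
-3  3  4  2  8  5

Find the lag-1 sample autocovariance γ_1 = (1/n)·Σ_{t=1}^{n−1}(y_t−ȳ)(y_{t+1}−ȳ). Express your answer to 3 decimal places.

Mean ȳ = (-3 + 3 + 4 + 2 + 8 + 5)/6 = 3.1667
Σ_{t=1}^{5}(y_t−ȳ)(y_{t+1}−ȳ) = 3.1389
γ_1 = 3.1389 / 6 = 0.523

0.523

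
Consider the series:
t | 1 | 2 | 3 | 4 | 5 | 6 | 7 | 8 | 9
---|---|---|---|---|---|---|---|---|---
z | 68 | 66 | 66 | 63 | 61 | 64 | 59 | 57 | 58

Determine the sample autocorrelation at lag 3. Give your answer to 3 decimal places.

Mean z̄ = (68 + 66 + 66 + 63 + 61 + 64 + 59 + 57 + 58)/9 = 62.4444
Numerator Σ_{t=1}^{6}(z_t−z̄)(z_{t+3}−z̄) = 2.5185
Denominator Σ(z_t−z̄)² = 122.2222
r_3 = 2.5185 / 122.2222 = 0.021

0.021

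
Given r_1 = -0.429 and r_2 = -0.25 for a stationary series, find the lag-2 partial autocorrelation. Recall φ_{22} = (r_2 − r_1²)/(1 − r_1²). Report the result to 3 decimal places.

-0.532

φ_{22} = (r_2 − r_1²) / (1 − r_1²)
r_1² = (-0.429)² = 0.184041
Numerator = -0.25 − 0.1840 = -0.4340; denominator = 1 − 0.1840 = 0.8160
φ_{22} = -0.4340 / 0.8160 = -0.532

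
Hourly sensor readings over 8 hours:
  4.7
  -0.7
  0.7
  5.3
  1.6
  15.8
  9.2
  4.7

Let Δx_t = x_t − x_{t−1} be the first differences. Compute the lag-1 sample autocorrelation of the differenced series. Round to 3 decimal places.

First differences Δx: -5.4, 1.4, 4.6, -3.7, 14.2, -6.6, -4.5
Mean of differences = 0.0000
Numerator Σ(Δx_t−Δx̄)(Δx_{t+1}−Δx̄) = -134.7000
Denominator Σ(Δx_t−Δx̄)² = 331.4200
r_1(Δx) = -134.7000 / 331.4200 = -0.406

-0.406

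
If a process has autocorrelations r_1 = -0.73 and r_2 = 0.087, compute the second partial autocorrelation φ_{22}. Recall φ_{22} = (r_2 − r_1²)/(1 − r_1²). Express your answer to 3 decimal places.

φ_{22} = (r_2 − r_1²) / (1 − r_1²)
r_1² = (-0.73)² = 0.5329
Numerator = 0.087 − 0.5329 = -0.4459; denominator = 1 − 0.5329 = 0.4671
φ_{22} = -0.4459 / 0.4671 = -0.955

-0.955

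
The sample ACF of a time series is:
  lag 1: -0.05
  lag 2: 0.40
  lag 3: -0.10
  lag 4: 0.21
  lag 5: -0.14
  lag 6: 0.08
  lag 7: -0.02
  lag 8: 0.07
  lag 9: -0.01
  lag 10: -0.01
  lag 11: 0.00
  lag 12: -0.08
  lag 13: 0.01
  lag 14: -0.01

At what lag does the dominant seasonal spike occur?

2

The largest autocorrelation is r_2 = 0.40, with a weaker echo at lag 4 (0.21); the remaining lags stay at or below 0.08.
The dominant spike at lag 2 indicates a seasonal period of 2.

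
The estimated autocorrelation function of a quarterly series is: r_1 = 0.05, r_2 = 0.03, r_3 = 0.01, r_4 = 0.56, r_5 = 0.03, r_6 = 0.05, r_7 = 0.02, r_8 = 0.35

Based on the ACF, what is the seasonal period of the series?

The largest autocorrelation is r_4 = 0.56, with a weaker echo at lag 8 (0.35); the remaining lags stay at or below 0.05.
The dominant spike at lag 4 indicates a seasonal period of 4.

4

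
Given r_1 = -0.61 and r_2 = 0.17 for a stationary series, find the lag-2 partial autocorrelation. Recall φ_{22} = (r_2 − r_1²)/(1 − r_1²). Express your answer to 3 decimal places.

-0.322

φ_{22} = (r_2 − r_1²) / (1 − r_1²)
r_1² = (-0.61)² = 0.3721
Numerator = 0.17 − 0.3721 = -0.2021; denominator = 1 − 0.3721 = 0.6279
φ_{22} = -0.2021 / 0.6279 = -0.322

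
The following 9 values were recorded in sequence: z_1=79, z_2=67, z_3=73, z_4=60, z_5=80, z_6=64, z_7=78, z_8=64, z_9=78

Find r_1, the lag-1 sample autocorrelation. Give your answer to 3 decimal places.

Mean z̄ = (79 + 67 + 73 + 60 + 80 + 64 + 78 + 64 + 78)/9 = 71.4444
Numerator Σ_{t=1}^{8}(z_t−z̄)(z_{t+1}−z̄) = -366.3086
Denominator Σ(z_t−z̄)² = 480.2222
r_1 = -366.3086 / 480.2222 = -0.763

-0.763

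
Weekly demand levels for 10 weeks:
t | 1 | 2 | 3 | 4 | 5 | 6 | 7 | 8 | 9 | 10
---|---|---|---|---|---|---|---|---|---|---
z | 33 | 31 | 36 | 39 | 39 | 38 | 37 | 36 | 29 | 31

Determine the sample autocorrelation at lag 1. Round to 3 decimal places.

0.526

Mean z̄ = (33 + 31 + 36 + 39 + 39 + 38 + 37 + 36 + 29 + 31)/10 = 34.9000
Numerator Σ_{t=1}^{9}(z_t−z̄)(z_{t+1}−z̄) = 62.4900
Denominator Σ(z_t−z̄)² = 118.9000
r_1 = 62.4900 / 118.9000 = 0.526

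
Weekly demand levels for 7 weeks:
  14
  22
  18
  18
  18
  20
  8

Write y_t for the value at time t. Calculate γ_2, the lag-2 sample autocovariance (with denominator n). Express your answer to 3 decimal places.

-0.373

Mean ȳ = (14 + 22 + 18 + 18 + 18 + 20 + 8)/7 = 16.8571
Σ_{t=1}^{5}(y_t−ȳ)(y_{t+2}−ȳ) = -2.6122
γ_2 = -2.6122 / 7 = -0.373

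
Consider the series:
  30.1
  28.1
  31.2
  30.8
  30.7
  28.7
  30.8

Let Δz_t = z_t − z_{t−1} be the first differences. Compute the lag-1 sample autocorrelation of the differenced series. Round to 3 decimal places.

First differences Δz: -2.0, 3.1, -0.4, -0.1, -2.0, 2.1
Mean of differences = 0.1167
Numerator Σ(Δz_t−Δz̄)(Δz_{t+1}−Δz̄) = -11.4836
Denominator Σ(Δz_t−Δz̄)² = 22.1083
r_1(Δz) = -11.4836 / 22.1083 = -0.519

-0.519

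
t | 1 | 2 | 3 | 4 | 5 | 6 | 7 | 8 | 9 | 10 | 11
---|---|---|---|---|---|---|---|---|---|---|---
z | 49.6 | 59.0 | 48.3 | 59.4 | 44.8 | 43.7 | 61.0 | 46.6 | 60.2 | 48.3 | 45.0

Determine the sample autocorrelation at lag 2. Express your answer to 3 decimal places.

Mean z̄ = (49.6 + 59.0 + 48.3 + 59.4 + 44.8 + 43.7 + 61.0 + 46.6 + 60.2 + 48.3 + 45.0)/11 = 51.4455
Numerator Σ_{t=1}^{9}(z_t−z̄)(z_{t+2}−z̄) = 41.6850
Denominator Σ(z_t−z̄)² = 480.6473
r_2 = 41.6850 / 480.6473 = 0.087

0.087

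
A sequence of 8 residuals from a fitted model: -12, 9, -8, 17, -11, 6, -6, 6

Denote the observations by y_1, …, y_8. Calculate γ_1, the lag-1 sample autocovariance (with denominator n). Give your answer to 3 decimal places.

Mean ȳ = (-12 + 9 − 8 + 17 − 11 + 6 − 6 + 6)/8 = 0.1250
Deviations: -12.1250, 8.8750, -8.1250, 16.8750, -11.1250, 5.8750, -6.1250, 5.8750
Σ_{t=1}^{7}(y_t−ȳ)(y_{t+1}−ȳ) = -641.8906
γ_1 = -641.8906 / 8 = -80.236

-80.236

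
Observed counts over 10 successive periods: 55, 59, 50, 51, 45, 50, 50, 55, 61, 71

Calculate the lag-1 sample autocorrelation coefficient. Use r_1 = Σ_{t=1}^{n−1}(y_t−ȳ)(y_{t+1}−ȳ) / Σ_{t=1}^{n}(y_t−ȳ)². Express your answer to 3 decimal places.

Mean ȳ = (55 + 59 + 50 + 51 + 45 + 50 + 50 + 55 + 61 + 71)/10 = 54.7000
Numerator Σ_{t=1}^{9}(y_t−ȳ)(y_{t+1}−ȳ) = 205.2100
Denominator Σ(y_t−ȳ)² = 498.1000
r_1 = 205.2100 / 498.1000 = 0.412

0.412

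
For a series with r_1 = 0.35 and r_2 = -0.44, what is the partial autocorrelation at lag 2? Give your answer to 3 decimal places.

φ_{22} = (r_2 − r_1²) / (1 − r_1²)
r_1² = (0.35)² = 0.1225
Numerator = -0.44 − 0.1225 = -0.5625; denominator = 1 − 0.1225 = 0.8775
φ_{22} = -0.5625 / 0.8775 = -0.641

-0.641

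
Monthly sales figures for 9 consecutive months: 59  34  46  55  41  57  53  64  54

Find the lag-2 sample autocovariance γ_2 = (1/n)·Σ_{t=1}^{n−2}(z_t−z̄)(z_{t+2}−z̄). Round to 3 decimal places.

3.438

Mean z̄ = (59 + 34 + 46 + 55 + 41 + 57 + 53 + 64 + 54)/9 = 51.4444
Σ_{t=1}^{7}(z_t−z̄)(z_{t+2}−z̄) = 30.9383
γ_2 = 30.9383 / 9 = 3.438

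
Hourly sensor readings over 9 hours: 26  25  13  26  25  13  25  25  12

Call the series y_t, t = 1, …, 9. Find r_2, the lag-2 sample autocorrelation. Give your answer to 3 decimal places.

Mean ȳ = (26 + 25 + 13 + 26 + 25 + 13 + 25 + 25 + 12)/9 = 21.1111
Σ(y_t−ȳ)(y_{t+2}−ȳ) = (-39.6543) + (19.0123) + (-31.5432) + (-39.6543) + (15.1235) + (-31.5432) + (-35.4321) = -143.6914
Denominator Σ(y_t−ȳ)² = 322.8889
r_2 = -143.6914 / 322.8889 = -0.445

-0.445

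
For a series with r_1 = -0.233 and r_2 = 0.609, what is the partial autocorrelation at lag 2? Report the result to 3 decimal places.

0.587

φ_{22} = (r_2 − r_1²) / (1 − r_1²)
r_1² = (-0.233)² = 0.054289
Numerator = 0.609 − 0.0543 = 0.5547; denominator = 1 − 0.0543 = 0.9457
φ_{22} = 0.5547 / 0.9457 = 0.587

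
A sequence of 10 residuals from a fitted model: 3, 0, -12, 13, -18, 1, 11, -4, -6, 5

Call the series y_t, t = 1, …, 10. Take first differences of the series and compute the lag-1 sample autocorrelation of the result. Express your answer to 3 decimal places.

First differences Δy: -3, -12, 25, -31, 19, 10, -15, -2, 11
Mean of differences = 0.2222
Numerator Σ(Δy_t−Δȳ)(Δy_{t+1}−Δȳ) = -1578.7160
Denominator Σ(Δy_t−Δȳ)² = 2549.5556
r_1(Δy) = -1578.7160 / 2549.5556 = -0.619

-0.619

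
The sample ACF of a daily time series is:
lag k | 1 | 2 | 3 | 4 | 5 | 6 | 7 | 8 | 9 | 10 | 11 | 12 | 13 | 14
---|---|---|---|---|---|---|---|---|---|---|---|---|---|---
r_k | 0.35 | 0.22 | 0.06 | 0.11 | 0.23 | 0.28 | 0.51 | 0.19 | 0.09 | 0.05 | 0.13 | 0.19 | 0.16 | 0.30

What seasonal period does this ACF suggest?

7

The largest autocorrelation is r_7 = 0.51; the remaining lags stay at or below 0.35. The elevated value at lag 1 (0.35), dropping to 0.22 at lag 2, reflects decaying short-term dependence rather than seasonality.
The dominant spike at lag 7 indicates a seasonal period of 7.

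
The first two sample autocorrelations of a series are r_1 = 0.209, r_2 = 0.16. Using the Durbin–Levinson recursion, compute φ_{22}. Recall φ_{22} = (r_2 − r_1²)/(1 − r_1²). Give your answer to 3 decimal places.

φ_{22} = (r_2 − r_1²) / (1 − r_1²)
r_1² = (0.209)² = 0.043681
Numerator = 0.16 − 0.0437 = 0.1163; denominator = 1 − 0.0437 = 0.9563
φ_{22} = 0.1163 / 0.9563 = 0.122

0.122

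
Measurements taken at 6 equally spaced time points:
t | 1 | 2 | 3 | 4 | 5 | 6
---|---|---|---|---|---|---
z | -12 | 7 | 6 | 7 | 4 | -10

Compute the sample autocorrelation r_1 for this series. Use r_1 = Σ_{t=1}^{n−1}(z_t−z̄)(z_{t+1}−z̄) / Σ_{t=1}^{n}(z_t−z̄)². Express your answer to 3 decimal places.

Mean z̄ = (-12 + 7 + 6 + 7 + 4 − 10)/6 = 0.3333
Σ(z_t−z̄)(z_{t+1}−z̄) = (-82.2222) + (37.7778) + (37.7778) + (24.4444) + (-37.8889) = -20.1111
Denominator Σ(z_t−z̄)² = 393.3333
r_1 = -20.1111 / 393.3333 = -0.051

-0.051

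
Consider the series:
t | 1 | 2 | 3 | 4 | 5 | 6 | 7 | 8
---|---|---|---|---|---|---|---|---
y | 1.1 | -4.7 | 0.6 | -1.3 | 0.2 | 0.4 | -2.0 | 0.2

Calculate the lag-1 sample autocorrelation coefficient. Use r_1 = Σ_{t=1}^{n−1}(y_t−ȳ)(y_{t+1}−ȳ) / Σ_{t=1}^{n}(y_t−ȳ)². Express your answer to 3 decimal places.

Mean ȳ = (1.1 − 4.7 + 0.6 − 1.3 + 0.2 + 0.4 − 2.0 + 0.2)/8 = -0.6875
Deviations from mean: 1.7875, -4.0125, 1.2875, -0.6125, 0.8875, 1.0875, -1.3125, 0.8875
Σ(y_t−ȳ)(y_{t+1}−ȳ) = (-7.1723) + (-5.1661) + (-0.7886) + (-0.5436) + (0.9652) + (-1.4273) + (-1.1648) = -15.2977
Denominator Σ(y_t−ȳ)² = 25.8088
r_1 = -15.2977 / 25.8088 = -0.593

-0.593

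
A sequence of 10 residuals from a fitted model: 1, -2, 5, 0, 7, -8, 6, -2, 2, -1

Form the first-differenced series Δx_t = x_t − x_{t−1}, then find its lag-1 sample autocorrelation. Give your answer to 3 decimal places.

-0.875

First differences Δx: -3, 7, -5, 7, -15, 14, -8, 4, -3
Mean of differences = -0.2222
Numerator Σ(Δx_t−Δx̄)(Δx_{t+1}−Δx̄) = -561.1605
Denominator Σ(Δx_t−Δx̄)² = 641.5556
r_1(Δx) = -561.1605 / 641.5556 = -0.875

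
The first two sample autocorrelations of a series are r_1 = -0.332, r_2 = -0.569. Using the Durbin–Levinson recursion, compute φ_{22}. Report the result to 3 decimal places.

φ_{22} = (r_2 − r_1²) / (1 − r_1²)
r_1² = (-0.332)² = 0.110224
Numerator = -0.569 − 0.1102 = -0.6792; denominator = 1 − 0.1102 = 0.8898
φ_{22} = -0.6792 / 0.8898 = -0.763

-0.763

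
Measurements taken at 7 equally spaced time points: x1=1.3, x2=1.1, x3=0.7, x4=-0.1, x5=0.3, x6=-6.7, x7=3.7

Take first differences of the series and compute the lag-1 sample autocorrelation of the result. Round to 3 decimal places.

-0.462

First differences Δx: -0.2, -0.4, -0.8, 0.4, -7.0, 10.4
Mean of differences = 0.4000
Numerator Σ(Δx_t−Δx̄)(Δx_{t+1}−Δx̄) = -72.5600
Denominator Σ(Δx_t−Δx̄)² = 157.2000
r_1(Δx) = -72.5600 / 157.2000 = -0.462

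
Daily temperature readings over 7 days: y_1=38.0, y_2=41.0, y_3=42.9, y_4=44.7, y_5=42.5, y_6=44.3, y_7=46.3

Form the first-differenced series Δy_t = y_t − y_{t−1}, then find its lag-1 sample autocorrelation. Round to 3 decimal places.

-0.102

First differences Δy: 3.0, 1.9, 1.8, -2.2, 1.8, 2.0
Mean of differences = 1.3833
Numerator Σ(Δy_t−Δȳ)(Δy_{t+1}−Δȳ) = -1.6786
Denominator Σ(Δy_t−Δȳ)² = 16.4483
r_1(Δy) = -1.6786 / 16.4483 = -0.102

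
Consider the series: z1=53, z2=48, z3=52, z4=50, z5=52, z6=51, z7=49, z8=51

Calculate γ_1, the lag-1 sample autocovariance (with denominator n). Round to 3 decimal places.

Mean z̄ = (53 + 48 + 52 + 50 + 52 + 51 + 49 + 51)/8 = 50.7500
Σ_{t=1}^{7}(z_t−z̄)(z_{t+1}−z̄) = -12.0625
γ_1 = -12.0625 / 8 = -1.508

-1.508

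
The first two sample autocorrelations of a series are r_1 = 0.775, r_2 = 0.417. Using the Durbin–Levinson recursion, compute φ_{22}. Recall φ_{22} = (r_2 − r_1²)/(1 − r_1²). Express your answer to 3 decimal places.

φ_{22} = (r_2 − r_1²) / (1 − r_1²)
r_1² = (0.775)² = 0.600625
Numerator = 0.417 − 0.6006 = -0.1836; denominator = 1 − 0.6006 = 0.3994
φ_{22} = -0.1836 / 0.3994 = -0.460

-0.460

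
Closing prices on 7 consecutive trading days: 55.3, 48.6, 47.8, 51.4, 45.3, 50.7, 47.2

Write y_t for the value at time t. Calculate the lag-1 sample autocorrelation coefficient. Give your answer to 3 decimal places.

Mean ȳ = (55.3 + 48.6 + 47.8 + 51.4 + 45.3 + 50.7 + 47.2)/7 = 49.4714
Deviations from mean: 5.8286, -0.8714, -1.6714, 1.9286, -4.1714, 1.2286, -2.2714
Σ(y_t−ȳ)(y_{t+1}−ȳ) = (-5.0792) + (1.4565) + (-3.2235) + (-8.0449) + (-5.1249) + (-2.7906) = -22.8065
Denominator Σ(y_t−ȳ)² = 65.3143
r_1 = -22.8065 / 65.3143 = -0.349

-0.349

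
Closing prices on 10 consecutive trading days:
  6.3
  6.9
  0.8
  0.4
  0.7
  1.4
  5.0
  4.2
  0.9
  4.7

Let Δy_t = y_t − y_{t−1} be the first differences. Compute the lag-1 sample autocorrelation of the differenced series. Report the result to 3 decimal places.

-0.162

First differences Δy: 0.6, -6.1, -0.4, 0.3, 0.7, 3.6, -0.8, -3.3, 3.8
Mean of differences = -0.1778
Numerator Σ(Δy_t−Δȳ)(Δy_{t+1}−Δȳ) = -12.4883
Denominator Σ(Δy_t−Δȳ)² = 76.9556
r_1(Δy) = -12.4883 / 76.9556 = -0.162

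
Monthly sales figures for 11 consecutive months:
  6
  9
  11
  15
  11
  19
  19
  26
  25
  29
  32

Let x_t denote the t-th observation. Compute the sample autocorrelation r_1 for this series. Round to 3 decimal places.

0.657

Mean x̄ = (6 + 9 + 11 + 15 + 11 + 19 + 19 + 26 + 25 + 29 + 32)/11 = 18.3636
Numerator Σ_{t=1}^{10}(x_t−x̄)(x_{t+1}−x̄) = 501.1405
Denominator Σ(x_t−x̄)² = 762.5455
r_1 = 501.1405 / 762.5455 = 0.657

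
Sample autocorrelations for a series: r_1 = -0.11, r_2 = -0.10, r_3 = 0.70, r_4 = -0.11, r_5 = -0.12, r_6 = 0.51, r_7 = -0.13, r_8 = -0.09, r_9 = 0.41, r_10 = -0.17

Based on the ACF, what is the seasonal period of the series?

3

The largest autocorrelation is r_3 = 0.70, with weaker echoes at lags 6 (0.51) and 9 (0.41); the remaining lags stay at or below -0.09.
The dominant spike at lag 3 indicates a seasonal period of 3.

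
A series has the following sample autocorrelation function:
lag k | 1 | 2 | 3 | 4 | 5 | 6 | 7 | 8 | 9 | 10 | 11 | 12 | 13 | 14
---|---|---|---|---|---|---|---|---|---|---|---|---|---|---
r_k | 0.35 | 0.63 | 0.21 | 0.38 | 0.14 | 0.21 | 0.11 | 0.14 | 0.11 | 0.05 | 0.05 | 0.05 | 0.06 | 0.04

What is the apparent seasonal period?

2

The largest autocorrelation is r_2 = 0.63, with a weaker echo at lag 4 (0.38); the remaining lags stay at or below 0.35.
The dominant spike at lag 2 indicates a seasonal period of 2.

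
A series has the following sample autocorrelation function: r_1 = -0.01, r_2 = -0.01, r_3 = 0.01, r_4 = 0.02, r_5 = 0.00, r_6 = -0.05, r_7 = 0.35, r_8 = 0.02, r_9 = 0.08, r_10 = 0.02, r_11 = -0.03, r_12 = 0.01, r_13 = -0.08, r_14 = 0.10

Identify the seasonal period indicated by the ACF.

7

The largest autocorrelation is r_7 = 0.35; the remaining lags stay at or below 0.10.
The dominant spike at lag 7 indicates a seasonal period of 7.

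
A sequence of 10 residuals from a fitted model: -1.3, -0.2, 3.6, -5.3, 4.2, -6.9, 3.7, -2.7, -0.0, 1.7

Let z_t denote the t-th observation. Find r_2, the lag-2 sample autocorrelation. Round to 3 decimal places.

Mean z̄ = (-1.3 − 0.2 + 3.6 − 5.3 + 4.2 − 6.9 + 3.7 − 2.7 − 0.0 + 1.7)/10 = -0.3200
Numerator Σ_{t=1}^{8}(z_t−z̄)(z_{t+2}−z̄) = 76.3572
Denominator Σ(z_t−z̄)² = 130.8760
r_2 = 76.3572 / 130.8760 = 0.583

0.583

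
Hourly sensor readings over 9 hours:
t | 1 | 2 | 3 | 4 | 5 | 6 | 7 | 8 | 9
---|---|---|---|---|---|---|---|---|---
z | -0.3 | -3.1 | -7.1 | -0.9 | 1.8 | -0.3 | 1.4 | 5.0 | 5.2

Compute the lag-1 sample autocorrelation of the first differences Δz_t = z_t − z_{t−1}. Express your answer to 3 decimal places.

-0.062

First differences Δz: -2.8, -4.0, 6.2, 2.7, -2.1, 1.7, 3.6, 0.2
Mean of differences = 0.6875
Numerator Σ(Δz_t−Δz̄)(Δz_{t+1}−Δz̄) = -5.3014
Denominator Σ(Δz_t−Δz̄)² = 86.0888
r_1(Δz) = -5.3014 / 86.0888 = -0.062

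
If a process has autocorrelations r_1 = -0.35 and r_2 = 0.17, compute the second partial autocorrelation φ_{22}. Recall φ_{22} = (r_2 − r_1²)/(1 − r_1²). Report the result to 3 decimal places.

0.054

φ_{22} = (r_2 − r_1²) / (1 − r_1²)
r_1² = (-0.35)² = 0.1225
Numerator = 0.17 − 0.1225 = 0.0475; denominator = 1 − 0.1225 = 0.8775
φ_{22} = 0.0475 / 0.8775 = 0.054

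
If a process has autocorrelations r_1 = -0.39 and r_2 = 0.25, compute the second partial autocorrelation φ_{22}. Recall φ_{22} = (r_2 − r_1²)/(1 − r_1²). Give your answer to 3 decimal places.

0.115

φ_{22} = (r_2 − r_1²) / (1 − r_1²)
r_1² = (-0.39)² = 0.1521
Numerator = 0.25 − 0.1521 = 0.0979; denominator = 1 − 0.1521 = 0.8479
φ_{22} = 0.0979 / 0.8479 = 0.115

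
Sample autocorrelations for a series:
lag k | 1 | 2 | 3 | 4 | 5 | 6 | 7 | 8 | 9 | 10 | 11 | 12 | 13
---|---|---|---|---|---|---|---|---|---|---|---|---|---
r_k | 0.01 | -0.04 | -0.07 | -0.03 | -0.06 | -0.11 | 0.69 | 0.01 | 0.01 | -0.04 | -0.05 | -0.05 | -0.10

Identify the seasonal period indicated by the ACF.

7

The largest autocorrelation is r_7 = 0.69; the remaining lags stay at or below 0.01.
The dominant spike at lag 7 indicates a seasonal period of 7.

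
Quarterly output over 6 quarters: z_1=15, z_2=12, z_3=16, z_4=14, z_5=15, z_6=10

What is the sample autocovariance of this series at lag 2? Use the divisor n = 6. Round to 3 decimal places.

Mean z̄ = (15 + 12 + 16 + 14 + 15 + 10)/6 = 13.6667
Σ_{t=1}^{4}(z_t−z̄)(z_{t+2}−z̄) = 4.4444
γ_2 = 4.4444 / 6 = 0.741

0.741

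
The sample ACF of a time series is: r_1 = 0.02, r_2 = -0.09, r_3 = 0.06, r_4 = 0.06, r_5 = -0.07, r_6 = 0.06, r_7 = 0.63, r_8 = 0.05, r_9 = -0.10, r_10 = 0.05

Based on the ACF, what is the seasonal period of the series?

7

The largest autocorrelation is r_7 = 0.63; the remaining lags stay at or below 0.06.
The dominant spike at lag 7 indicates a seasonal period of 7.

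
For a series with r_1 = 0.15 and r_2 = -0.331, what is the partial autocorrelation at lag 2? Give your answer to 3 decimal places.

-0.362

φ_{22} = (r_2 − r_1²) / (1 − r_1²)
r_1² = (0.15)² = 0.0225
Numerator = -0.331 − 0.0225 = -0.3535; denominator = 1 − 0.0225 = 0.9775
φ_{22} = -0.3535 / 0.9775 = -0.362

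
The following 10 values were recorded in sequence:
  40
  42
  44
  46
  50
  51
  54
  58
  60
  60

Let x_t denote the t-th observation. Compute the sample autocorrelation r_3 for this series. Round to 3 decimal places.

Mean x̄ = (40 + 42 + 44 + 46 + 50 + 51 + 54 + 58 + 60 + 60)/10 = 50.5000
Σ(x_t−x̄)(x_{t+3}−x̄) = (47.2500) + (4.2500) + (-3.2500) + (-15.7500) + (-3.7500) + (4.7500) + (33.2500) = 66.7500
Denominator Σ(x_t−x̄)² = 494.5000
r_3 = 66.7500 / 494.5000 = 0.135

0.135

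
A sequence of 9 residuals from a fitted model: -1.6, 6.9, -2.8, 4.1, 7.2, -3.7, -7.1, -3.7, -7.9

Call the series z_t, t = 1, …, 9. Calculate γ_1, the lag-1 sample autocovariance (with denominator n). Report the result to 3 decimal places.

4.751

Mean z̄ = (-1.6 + 6.9 − 2.8 + 4.1 + 7.2 − 3.7 − 7.1 − 3.7 − 7.9)/9 = -0.9556
Σ_{t=1}^{8}(z_t−z̄)(z_{t+1}−z̄) = 42.7569
γ_1 = 42.7569 / 9 = 4.751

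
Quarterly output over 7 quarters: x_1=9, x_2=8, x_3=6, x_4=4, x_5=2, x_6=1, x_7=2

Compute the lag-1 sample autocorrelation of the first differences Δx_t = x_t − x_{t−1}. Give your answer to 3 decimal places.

First differences Δx: -1, -2, -2, -2, -1, 1
Mean of differences = -1.1667
Numerator Σ(Δx_t−Δx̄)(Δx_{t+1}−Δx̄) = 1.4722
Denominator Σ(Δx_t−Δx̄)² = 6.8333
r_1(Δx) = 1.4722 / 6.8333 = 0.215

0.215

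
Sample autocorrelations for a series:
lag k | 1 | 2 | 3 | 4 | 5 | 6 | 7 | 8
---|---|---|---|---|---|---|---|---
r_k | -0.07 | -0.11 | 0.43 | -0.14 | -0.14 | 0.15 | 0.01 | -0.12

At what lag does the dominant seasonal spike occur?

The largest autocorrelation is r_3 = 0.43, with a weaker echo at lag 6 (0.15); the remaining lags stay at or below 0.01.
The dominant spike at lag 3 indicates a seasonal period of 3.

3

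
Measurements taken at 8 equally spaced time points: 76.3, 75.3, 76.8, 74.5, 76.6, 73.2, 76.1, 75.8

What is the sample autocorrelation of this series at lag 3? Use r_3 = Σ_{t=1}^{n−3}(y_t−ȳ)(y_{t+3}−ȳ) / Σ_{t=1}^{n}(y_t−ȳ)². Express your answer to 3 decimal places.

Mean ȳ = (76.3 + 75.3 + 76.8 + 74.5 + 76.6 + 73.2 + 76.1 + 75.8)/8 = 75.5750
Deviations from mean: 0.7250, -0.2750, 1.2250, -1.0750, 1.0250, -2.3750, 0.5250, 0.2250
Numerator Σ_{t=1}^{5}(y_t−ȳ)(y_{t+3}−ȳ) = -4.3044
Denominator Σ(y_t−ȳ)² = 10.2750
r_3 = -4.3044 / 10.2750 = -0.419

-0.419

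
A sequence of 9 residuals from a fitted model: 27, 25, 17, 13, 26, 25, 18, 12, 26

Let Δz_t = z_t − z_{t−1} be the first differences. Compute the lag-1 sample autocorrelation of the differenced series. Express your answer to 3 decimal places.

-0.100

First differences Δz: -2, -8, -4, 13, -1, -7, -6, 14
Mean of differences = -0.1250
Numerator Σ(Δz_t−Δz̄)(Δz_{t+1}−Δz̄) = -53.6406
Denominator Σ(Δz_t−Δz̄)² = 534.8750
r_1(Δz) = -53.6406 / 534.8750 = -0.100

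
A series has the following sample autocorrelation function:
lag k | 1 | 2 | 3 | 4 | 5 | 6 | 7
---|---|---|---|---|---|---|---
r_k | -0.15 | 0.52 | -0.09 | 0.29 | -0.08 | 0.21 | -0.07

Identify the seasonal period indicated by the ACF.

2

The largest autocorrelation is r_2 = 0.52, with weaker echoes at lags 4 (0.29) and 6 (0.21); the remaining lags stay at or below -0.07.
The dominant spike at lag 2 indicates a seasonal period of 2.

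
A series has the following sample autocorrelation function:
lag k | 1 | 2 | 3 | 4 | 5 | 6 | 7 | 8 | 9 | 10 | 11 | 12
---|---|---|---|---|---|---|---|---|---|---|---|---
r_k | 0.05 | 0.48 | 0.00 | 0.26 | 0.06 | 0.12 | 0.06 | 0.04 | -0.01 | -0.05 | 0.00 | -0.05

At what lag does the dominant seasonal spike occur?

2

The largest autocorrelation is r_2 = 0.48, with a weaker echo at lag 4 (0.26); the remaining lags stay at or below 0.12.
The dominant spike at lag 2 indicates a seasonal period of 2.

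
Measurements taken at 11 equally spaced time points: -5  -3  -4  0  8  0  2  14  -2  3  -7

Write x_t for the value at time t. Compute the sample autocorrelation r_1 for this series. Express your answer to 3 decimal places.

-0.027

Mean x̄ = (-5 − 3 − 4 + 0 + 8 + 0 + 2 + 14 − 2 + 3 − 7)/11 = 0.5455
Numerator Σ_{t=1}^{10}(x_t−x̄)(x_{t+1}−x̄) = -10.1157
Denominator Σ(x_t−x̄)² = 372.7273
r_1 = -10.1157 / 372.7273 = -0.027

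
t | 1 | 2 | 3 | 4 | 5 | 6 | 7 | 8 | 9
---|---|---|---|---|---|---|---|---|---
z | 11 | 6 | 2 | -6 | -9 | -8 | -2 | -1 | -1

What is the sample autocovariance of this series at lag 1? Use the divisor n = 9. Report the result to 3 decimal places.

21.579

Mean z̄ = (11 + 6 + 2 − 6 − 9 − 8 − 2 − 1 − 1)/9 = -0.8889
Σ_{t=1}^{8}(z_t−z̄)(z_{t+1}−z̄) = 194.2099
γ_1 = 194.2099 / 9 = 21.579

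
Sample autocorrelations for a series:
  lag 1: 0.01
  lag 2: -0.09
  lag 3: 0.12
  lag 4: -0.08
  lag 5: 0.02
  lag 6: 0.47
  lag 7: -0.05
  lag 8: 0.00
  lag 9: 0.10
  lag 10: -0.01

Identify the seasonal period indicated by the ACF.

6

The largest autocorrelation is r_6 = 0.47; the remaining lags stay at or below 0.12.
The dominant spike at lag 6 indicates a seasonal period of 6.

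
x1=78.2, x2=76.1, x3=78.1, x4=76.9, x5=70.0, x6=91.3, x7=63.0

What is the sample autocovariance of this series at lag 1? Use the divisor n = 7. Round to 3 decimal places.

-42.381

Mean x̄ = (78.2 + 76.1 + 78.1 + 76.9 + 70.0 + 91.3 + 63.0)/7 = 76.2286
Deviations: 1.9714, -0.1286, 1.8714, 0.6714, -6.2286, 15.0714, -13.2286
Σ_{t=1}^{6}(x_t−x̄)(x_{t+1}−x̄) = -296.6665
γ_1 = -296.6665 / 7 = -42.381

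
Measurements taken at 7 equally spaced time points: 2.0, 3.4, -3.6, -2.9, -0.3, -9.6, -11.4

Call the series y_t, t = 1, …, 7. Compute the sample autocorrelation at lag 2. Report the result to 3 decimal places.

-0.144

Mean ȳ = (2.0 + 3.4 − 3.6 − 2.9 − 0.3 − 9.6 − 11.4)/7 = -3.2000
Σ(y_t−ȳ)(y_{t+2}−ȳ) = (-2.0800) + (1.9800) + (-1.1600) + (-1.9200) + (-23.7800) = -26.9600
Denominator Σ(y_t−ȳ)² = 187.4600
r_2 = -26.9600 / 187.4600 = -0.144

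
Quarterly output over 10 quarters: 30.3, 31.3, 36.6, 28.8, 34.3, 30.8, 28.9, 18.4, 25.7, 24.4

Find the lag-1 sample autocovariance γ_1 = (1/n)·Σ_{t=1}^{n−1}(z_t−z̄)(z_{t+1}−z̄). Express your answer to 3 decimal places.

Mean z̄ = (30.3 + 31.3 + 36.6 + 28.8 + 34.3 + 30.8 + 28.9 + 18.4 + 25.7 + 24.4)/10 = 28.9500
Σ_{t=1}^{9}(z_t−z̄)(z_{t+1}−z̄) = 78.6075
γ_1 = 78.6075 / 10 = 7.861

7.861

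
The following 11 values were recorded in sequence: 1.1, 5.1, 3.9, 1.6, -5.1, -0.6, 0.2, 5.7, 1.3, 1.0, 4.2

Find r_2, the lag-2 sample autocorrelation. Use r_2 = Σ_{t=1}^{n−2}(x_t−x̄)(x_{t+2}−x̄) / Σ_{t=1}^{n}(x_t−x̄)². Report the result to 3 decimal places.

-0.200

Mean x̄ = (1.1 + 5.1 + 3.9 + 1.6 − 5.1 − 0.6 + 0.2 + 5.7 + 1.3 + 1.0 + 4.2)/11 = 1.6727
Numerator Σ_{t=1}^{9}(x_t−x̄)(x_{t+2}−x̄) = -18.7251
Denominator Σ(x_t−x̄)² = 93.4418
r_2 = -18.7251 / 93.4418 = -0.200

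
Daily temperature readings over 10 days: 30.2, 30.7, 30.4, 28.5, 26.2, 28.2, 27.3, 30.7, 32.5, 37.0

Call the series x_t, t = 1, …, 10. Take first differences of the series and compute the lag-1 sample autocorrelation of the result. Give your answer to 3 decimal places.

First differences Δx: 0.5, -0.3, -1.9, -2.3, 2.0, -0.9, 3.4, 1.8, 4.5
Mean of differences = 0.7556
Numerator Σ(Δx_t−Δx̄)(Δx_{t+1}−Δx̄) = 7.6191
Denominator Σ(Δx_t−Δx̄)² = 43.9622
r_1(Δx) = 7.6191 / 43.9622 = 0.173

0.173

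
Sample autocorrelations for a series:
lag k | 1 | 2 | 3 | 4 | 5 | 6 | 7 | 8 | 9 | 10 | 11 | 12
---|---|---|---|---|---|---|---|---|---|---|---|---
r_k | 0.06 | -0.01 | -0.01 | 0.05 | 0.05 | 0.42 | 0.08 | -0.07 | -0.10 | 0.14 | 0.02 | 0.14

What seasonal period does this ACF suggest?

6

The largest autocorrelation is r_6 = 0.42; the remaining lags stay at or below 0.14.
The dominant spike at lag 6 indicates a seasonal period of 6.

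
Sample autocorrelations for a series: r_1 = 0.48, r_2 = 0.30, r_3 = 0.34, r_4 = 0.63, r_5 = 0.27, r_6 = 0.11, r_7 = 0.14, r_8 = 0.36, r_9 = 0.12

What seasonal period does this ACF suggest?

4

The largest autocorrelation is r_4 = 0.63; the remaining lags stay at or below 0.48. The elevated value at lag 1 (0.48), dropping to 0.30 at lag 2, reflects decaying short-term dependence rather than seasonality.
The dominant spike at lag 4 indicates a seasonal period of 4.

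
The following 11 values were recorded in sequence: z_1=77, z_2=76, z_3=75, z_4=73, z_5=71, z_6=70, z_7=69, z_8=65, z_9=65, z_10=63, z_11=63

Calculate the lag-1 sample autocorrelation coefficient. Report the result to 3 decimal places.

0.757

Mean z̄ = (77 + 76 + 75 + 73 + 71 + 70 + 69 + 65 + 65 + 63 + 63)/11 = 69.7273
Numerator Σ_{t=1}^{10}(z_t−z̄)(z_{t+1}−z̄) = 203.1074
Denominator Σ(z_t−z̄)² = 268.1818
r_1 = 203.1074 / 268.1818 = 0.757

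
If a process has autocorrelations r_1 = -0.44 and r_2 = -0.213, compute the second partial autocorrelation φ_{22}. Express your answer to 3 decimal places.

φ_{22} = (r_2 − r_1²) / (1 − r_1²)
r_1² = (-0.44)² = 0.1936
Numerator = -0.213 − 0.1936 = -0.4066; denominator = 1 − 0.1936 = 0.8064
φ_{22} = -0.4066 / 0.8064 = -0.504

-0.504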